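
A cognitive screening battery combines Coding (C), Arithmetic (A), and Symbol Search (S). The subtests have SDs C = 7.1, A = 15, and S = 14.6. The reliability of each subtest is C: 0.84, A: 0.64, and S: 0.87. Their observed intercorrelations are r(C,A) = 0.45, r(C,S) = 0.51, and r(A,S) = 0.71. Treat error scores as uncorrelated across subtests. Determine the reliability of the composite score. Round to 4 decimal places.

0.8834

Var(C+A+S) = 7.1² + 15² + 14.6² + 2·[7.1·15·0.45 + 7.1·14.6·0.51 + 15·14.6·0.71] = 488.57 + 512.563 = 1001.13.
Because errors are independent across components, Cov(Tᵢ,Tⱼ) = Cov(Xᵢ,Xⱼ); the off-diagonal part of the true-score variance is the same as above.
True-score variance = [7.1²·0.84 + 15²·0.64 + 14.6²·0.87] + 512.563 = 371.794 + 512.563 = 884.357.
Reliability = 884.357 / 1001.13 = 0.8834.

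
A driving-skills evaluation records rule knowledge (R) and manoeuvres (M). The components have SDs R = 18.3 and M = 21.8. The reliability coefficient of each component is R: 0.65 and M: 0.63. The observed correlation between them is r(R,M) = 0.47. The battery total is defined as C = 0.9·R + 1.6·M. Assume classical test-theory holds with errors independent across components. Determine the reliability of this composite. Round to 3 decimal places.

0.731

Var(C) = 0.9²·18.3² + 1.6²·21.8² + 2·[1.44·18.3·21.8·0.47] = 1487.88 + 540.005 = 2027.88.
Because errors are independent across components, Cov(Tᵢ,Tⱼ) = Cov(Xᵢ,Xⱼ); the off-diagonal part of the true-score variance is the same as above.
True-score variance = [0.9²·18.3²·0.65 + 1.6²·21.8²·0.63] + 540.005 = 942.787 + 540.005 = 1482.79.
Reliability = 1482.79 / 2027.88 = 0.731.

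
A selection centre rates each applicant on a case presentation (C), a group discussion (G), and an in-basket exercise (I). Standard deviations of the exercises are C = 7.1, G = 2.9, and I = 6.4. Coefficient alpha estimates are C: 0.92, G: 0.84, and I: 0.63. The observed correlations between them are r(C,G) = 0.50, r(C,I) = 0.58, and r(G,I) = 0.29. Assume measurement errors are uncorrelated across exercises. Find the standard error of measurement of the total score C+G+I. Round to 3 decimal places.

4.531

Var(total) = 99.78 + 84.0652 = 183.845.
True-score variance = 79.2464 + 84.0652 = 163.312, so reliability = 0.8883.
Error variance = 183.845 − 163.312 = 20.5336; SEM = √20.5336 = 4.531.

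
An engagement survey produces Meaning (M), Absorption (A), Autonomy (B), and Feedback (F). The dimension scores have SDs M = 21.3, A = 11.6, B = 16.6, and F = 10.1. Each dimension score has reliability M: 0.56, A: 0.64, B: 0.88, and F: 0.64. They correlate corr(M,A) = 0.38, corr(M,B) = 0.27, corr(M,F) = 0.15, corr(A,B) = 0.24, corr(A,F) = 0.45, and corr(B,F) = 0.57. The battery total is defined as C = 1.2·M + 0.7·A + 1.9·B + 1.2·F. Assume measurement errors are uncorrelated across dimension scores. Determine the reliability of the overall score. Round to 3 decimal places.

Var(C) = 1.2²·21.3² + 0.7²·11.6² + 1.9²·16.6² + 1.2²·10.1² + 2·[0.84·21.3·11.6·0.38 + 2.28·21.3·16.6·0.27 + 1.44·21.3·10.1·0.15 + 1.33·11.6·16.6·0.24 + 0.84·11.6·10.1·0.45 + 2.28·16.6·10.1·0.57] = 1860.91 + 1333.28 = 3194.2.
Because errors are independent across components, Cov(Tᵢ,Tⱼ) = Cov(Xᵢ,Xⱼ); the off-diagonal part of the true-score variance is the same as above.
True-score variance = [1.2²·21.3²·0.56 + 0.7²·11.6²·0.64 + 1.9²·16.6²·0.88 + 1.2²·10.1²·0.64] + 1333.28 = 1377.47 + 1333.28 = 2710.75.
Reliability = 2710.75 / 3194.2 = 0.849.

0.849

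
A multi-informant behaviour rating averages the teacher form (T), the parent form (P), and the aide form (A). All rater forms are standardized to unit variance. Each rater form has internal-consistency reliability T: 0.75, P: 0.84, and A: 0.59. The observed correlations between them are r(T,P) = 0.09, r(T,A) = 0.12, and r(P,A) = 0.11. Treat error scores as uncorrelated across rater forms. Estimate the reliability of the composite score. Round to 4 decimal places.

0.7747

Var(T+P+A) = 3 + 2·[0.09 + 0.12 + 0.11] = 3 + 0.64 = 3.64.
Under uncorrelated errors the observed covariances equal the true-score covariances, so only the own-variance terms attenuate.
True-score variance = [0.75 + 0.84 + 0.59] + 0.64 = 2.18 + 0.64 = 2.82.
Reliability = 2.82 / 3.64 = 0.7747.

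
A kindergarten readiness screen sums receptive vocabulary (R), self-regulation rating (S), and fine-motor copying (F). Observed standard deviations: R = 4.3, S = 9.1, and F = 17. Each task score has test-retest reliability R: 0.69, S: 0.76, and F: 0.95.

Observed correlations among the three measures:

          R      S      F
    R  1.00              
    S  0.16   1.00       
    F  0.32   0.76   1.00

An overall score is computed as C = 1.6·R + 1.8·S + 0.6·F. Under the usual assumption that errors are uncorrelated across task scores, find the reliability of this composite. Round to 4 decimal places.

Var(C) = 1.6²·4.3² + 1.8²·9.1² + 0.6²·17² + 2·[2.88·4.3·9.1·0.16 + 0.96·4.3·17·0.32 + 1.08·9.1·17·0.76] = 419.679 + 334.93 = 754.609.
Under uncorrelated errors the observed covariances equal the true-score covariances, so only the own-variance terms attenuate.
True-score variance = [1.6²·4.3²·0.69 + 1.8²·9.1²·0.76 + 0.6²·17²·0.95] + 334.93 = 335.41 + 334.93 = 670.34.
Reliability = 670.34 / 754.609 = 0.8883.

0.8883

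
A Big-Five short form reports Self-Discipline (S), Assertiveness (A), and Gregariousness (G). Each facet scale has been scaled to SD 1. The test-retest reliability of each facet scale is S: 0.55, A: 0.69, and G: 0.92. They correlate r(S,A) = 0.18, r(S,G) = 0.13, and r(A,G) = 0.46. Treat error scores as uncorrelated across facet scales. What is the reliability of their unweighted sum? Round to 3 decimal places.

Var(S+A+G) = 3 + 2·[0.18 + 0.13 + 0.46] = 3 + 1.54 = 4.54.
With uncorrelated errors the cross-covariances are all true-score covariance, so they carry over unchanged; only the diagonal terms shrink to ρᵢσᵢ².
True-score variance = [0.55 + 0.69 + 0.92] + 1.54 = 2.16 + 1.54 = 3.7.
Reliability = 3.7 / 4.54 = 0.815.

0.815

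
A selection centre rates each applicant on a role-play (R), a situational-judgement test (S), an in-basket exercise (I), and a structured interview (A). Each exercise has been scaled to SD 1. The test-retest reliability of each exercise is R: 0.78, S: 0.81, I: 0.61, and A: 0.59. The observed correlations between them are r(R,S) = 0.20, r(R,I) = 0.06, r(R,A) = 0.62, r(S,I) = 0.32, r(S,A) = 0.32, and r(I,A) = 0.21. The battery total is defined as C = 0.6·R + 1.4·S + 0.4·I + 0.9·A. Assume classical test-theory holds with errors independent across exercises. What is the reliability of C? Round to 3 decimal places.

0.850

Var(C) = 0.6² + 1.4² + 0.4² + 0.9² + 2·[0.84·0.20 + 0.24·0.06 + 0.54·0.62 + 0.56·0.32 + 1.26·0.32 + 0.36·0.21] = 3.29 + 2.3504 = 5.6404.
Because errors are independent across components, Cov(Tᵢ,Tⱼ) = Cov(Xᵢ,Xⱼ); the off-diagonal part of the true-score variance is the same as above.
True-score variance = [0.6²·0.78 + 1.4²·0.81 + 0.4²·0.61 + 0.9²·0.59] + 2.3504 = 2.4439 + 2.3504 = 4.7943.
Reliability = 4.7943 / 5.6404 = 0.850.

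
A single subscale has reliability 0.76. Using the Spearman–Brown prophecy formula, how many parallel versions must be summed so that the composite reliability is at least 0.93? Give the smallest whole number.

5

k ≥ ρ*(1−ρ₁)/(ρ₁(1−ρ*)) = 0.93·0.24 / (0.76·0.07) = 4.195.
Smallest integer k = 5.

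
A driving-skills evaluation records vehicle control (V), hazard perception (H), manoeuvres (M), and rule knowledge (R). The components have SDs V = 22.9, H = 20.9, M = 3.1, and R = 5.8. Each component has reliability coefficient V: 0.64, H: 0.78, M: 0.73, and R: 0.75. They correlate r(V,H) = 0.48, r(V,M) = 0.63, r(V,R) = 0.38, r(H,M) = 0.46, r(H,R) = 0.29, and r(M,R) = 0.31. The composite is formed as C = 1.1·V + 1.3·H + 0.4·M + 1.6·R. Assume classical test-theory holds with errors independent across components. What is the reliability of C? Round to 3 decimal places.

Var(C) = 1.1²·22.9² + 1.3²·20.9² + 0.4²·3.1² + 1.6²·5.8² + 2·[1.43·22.9·20.9·0.48 + 0.44·22.9·3.1·0.63 + 1.76·22.9·5.8·0.38 + 0.52·20.9·3.1·0.46 + 2.08·20.9·5.8·0.29 + 0.64·3.1·5.8·0.31] = 1460.4 + 1058.42 = 2518.82.
Because errors are independent across components, Cov(Tᵢ,Tⱼ) = Cov(Xᵢ,Xⱼ); the off-diagonal part of the true-score variance is the same as above.
True-score variance = [1.1²·22.9²·0.64 + 1.3²·20.9²·0.78 + 0.4²·3.1²·0.73 + 1.6²·5.8²·0.75] + 1058.42 = 1047.62 + 1058.42 = 2106.04.
Reliability = 2106.04 / 2518.82 = 0.836.

0.836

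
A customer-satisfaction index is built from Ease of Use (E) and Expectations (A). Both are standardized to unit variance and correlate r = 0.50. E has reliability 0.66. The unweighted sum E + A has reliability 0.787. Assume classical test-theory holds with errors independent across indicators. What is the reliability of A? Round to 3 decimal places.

0.701

Var(E+A) = 2 + 2·0.50 = 3.000.
True-score variance = ρ_E + ρ_A + 2·0.50, so 0.787 = (0.66 + ρ_A + 1.00) / 3.000.
ρ_A = 0.787·3.000 − 0.66 − 1.00 = 0.701.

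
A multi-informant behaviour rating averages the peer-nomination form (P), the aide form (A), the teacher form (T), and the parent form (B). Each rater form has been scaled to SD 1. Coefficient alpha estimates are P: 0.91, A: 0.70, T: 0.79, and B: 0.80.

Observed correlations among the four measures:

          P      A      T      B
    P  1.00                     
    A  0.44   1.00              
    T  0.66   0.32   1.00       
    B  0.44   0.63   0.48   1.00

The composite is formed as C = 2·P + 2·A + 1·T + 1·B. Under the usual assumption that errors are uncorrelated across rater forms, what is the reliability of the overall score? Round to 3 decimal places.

Var(C) = 2² + 2² + 1 + 1 + 2·[4·0.44 + 2·0.66 + 2·0.44 + 2·0.32 + 2·0.63 + 0.48] = 10 + 12.68 = 22.68.
With uncorrelated errors the cross-covariances are all true-score covariance, so they carry over unchanged; only the diagonal terms shrink to ρᵢσᵢ².
True-score variance = [2²·0.91 + 2²·0.70 + 0.79 + 0.80] + 12.68 = 8.03 + 12.68 = 20.71.
Reliability = 20.71 / 22.68 = 0.913.

0.913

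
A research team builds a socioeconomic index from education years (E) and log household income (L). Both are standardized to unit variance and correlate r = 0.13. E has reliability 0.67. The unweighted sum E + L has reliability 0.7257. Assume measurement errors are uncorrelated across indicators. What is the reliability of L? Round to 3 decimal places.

0.710

Var(E+L) = 2 + 2·0.13 = 2.260.
True-score variance = ρ_E + ρ_L + 2·0.13, so 0.7257 = (0.67 + ρ_L + 0.26) / 2.260.
ρ_L = 0.7257·2.260 − 0.67 − 0.26 = 0.710.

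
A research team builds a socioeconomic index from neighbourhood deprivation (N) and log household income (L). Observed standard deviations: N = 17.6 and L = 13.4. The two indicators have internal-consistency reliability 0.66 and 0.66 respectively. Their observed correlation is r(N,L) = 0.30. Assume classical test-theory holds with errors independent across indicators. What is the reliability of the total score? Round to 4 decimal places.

Var(N+L) = 17.6² + 13.4² + 2·[17.6·13.4·0.30] = 489.32 + 141.504 = 630.824.
With uncorrelated errors the cross-covariances are all true-score covariance, so they carry over unchanged; only the diagonal terms shrink to ρᵢσᵢ².
True-score variance = [17.6²·0.66 + 13.4²·0.66] + 141.504 = 322.951 + 141.504 = 464.455.
Reliability = 464.455 / 630.824 = 0.7363.

0.7363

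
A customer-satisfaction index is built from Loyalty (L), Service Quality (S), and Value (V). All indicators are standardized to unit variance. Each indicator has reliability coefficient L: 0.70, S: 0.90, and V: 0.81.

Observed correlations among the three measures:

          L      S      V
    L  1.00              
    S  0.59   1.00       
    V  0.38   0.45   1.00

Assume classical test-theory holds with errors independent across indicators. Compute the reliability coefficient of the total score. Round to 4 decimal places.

0.8990

Var(L+S+V) = 3 + 2·[0.59 + 0.38 + 0.45] = 3 + 2.84 = 5.84.
Under uncorrelated errors the observed covariances equal the true-score covariances, so only the own-variance terms attenuate.
True-score variance = [0.70 + 0.90 + 0.81] + 2.84 = 2.41 + 2.84 = 5.25.
Reliability = 5.25 / 5.84 = 0.8990.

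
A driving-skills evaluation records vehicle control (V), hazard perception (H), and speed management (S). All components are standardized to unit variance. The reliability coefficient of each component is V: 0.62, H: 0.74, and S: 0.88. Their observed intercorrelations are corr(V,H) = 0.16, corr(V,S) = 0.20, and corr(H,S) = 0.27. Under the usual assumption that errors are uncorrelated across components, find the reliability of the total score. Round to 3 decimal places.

0.822

Var(V+H+S) = 3 + 2·[0.16 + 0.20 + 0.27] = 3 + 1.26 = 4.26.
Because errors are independent across components, Cov(Tᵢ,Tⱼ) = Cov(Xᵢ,Xⱼ); the off-diagonal part of the true-score variance is the same as above.
True-score variance = [0.62 + 0.74 + 0.88] + 1.26 = 2.24 + 1.26 = 3.5.
Reliability = 3.5 / 4.26 = 0.822.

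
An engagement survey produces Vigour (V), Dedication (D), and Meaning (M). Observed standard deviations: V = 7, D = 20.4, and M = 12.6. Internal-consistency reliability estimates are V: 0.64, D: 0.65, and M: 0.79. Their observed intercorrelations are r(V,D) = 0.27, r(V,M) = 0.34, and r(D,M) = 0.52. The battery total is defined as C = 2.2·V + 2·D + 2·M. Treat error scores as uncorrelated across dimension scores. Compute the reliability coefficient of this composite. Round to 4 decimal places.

Var(C) = 2.2²·7² + 2²·20.4² + 2²·12.6² + 2·[4.4·7·20.4·0.27 + 4.4·7·12.6·0.34 + 4·20.4·12.6·0.52] = 2536.84 + 1672.47 = 4209.31.
With uncorrelated errors the cross-covariances are all true-score covariance, so they carry over unchanged; only the diagonal terms shrink to ρᵢσᵢ².
True-score variance = [2.2²·7²·0.64 + 2²·20.4²·0.65 + 2²·12.6²·0.79] + 1672.47 = 1735.48 + 1672.47 = 3407.95.
Reliability = 3407.95 / 4209.31 = 0.8096.

0.8096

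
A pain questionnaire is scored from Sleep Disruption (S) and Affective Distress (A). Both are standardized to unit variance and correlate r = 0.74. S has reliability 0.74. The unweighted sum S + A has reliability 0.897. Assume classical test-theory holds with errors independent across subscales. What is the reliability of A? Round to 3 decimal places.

Var(S+A) = 2 + 2·0.74 = 3.480.
True-score variance = ρ_S + ρ_A + 2·0.74, so 0.897 = (0.74 + ρ_A + 1.48) / 3.480.
ρ_A = 0.897·3.480 − 0.74 − 1.48 = 0.902.

0.902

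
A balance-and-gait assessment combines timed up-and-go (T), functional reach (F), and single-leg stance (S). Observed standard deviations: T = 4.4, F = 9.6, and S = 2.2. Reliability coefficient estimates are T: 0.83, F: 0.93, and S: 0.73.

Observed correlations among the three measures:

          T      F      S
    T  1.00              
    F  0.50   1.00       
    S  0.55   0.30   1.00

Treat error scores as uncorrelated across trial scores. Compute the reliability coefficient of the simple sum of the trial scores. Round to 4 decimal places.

Var(T+F+S) = 4.4² + 9.6² + 2.2² + 2·[4.4·9.6·0.50 + 4.4·2.2·0.55 + 9.6·2.2·0.30] = 116.36 + 65.56 = 181.92.
Because errors are independent across components, Cov(Tᵢ,Tⱼ) = Cov(Xᵢ,Xⱼ); the off-diagonal part of the true-score variance is the same as above.
True-score variance = [4.4²·0.83 + 9.6²·0.93 + 2.2²·0.73] + 65.56 = 105.311 + 65.56 = 170.871.
Reliability = 170.871 / 181.92 = 0.9393.

0.9393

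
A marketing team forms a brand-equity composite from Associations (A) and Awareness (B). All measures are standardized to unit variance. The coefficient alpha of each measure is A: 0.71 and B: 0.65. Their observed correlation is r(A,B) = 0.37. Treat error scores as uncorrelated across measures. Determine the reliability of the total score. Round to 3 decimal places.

0.766

Var(A+B) = 2 + 2·[0.37] = 2 + 0.74 = 2.74.
With uncorrelated errors the cross-covariances are all true-score covariance, so they carry over unchanged; only the diagonal terms shrink to ρᵢσᵢ².
True-score variance = [0.71 + 0.65] + 0.74 = 1.36 + 0.74 = 2.1.
Reliability = 2.1 / 2.74 = 0.766.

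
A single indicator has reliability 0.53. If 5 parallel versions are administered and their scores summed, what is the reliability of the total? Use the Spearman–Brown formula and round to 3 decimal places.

ρ_k = kρ / (1 + (k−1)ρ) = 5·0.53 / (1 + 4·0.53) = 2.650 / 3.120 = 0.849.

0.849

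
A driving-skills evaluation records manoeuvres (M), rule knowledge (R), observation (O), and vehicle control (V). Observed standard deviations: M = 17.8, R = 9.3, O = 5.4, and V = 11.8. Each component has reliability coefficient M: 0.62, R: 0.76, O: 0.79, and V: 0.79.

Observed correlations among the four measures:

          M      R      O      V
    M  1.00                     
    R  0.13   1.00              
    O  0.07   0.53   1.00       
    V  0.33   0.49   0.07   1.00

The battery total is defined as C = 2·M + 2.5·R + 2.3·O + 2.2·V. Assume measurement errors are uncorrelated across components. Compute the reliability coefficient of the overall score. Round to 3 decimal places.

0.824

Var(C) = 2²·17.8² + 2.5²·9.3² + 2.3²·5.4² + 2.2²·11.8² + 2·[5·17.8·9.3·0.13 + 4.6·17.8·5.4·0.07 + 4.4·17.8·11.8·0.33 + 5.75·9.3·5.4·0.53 + 5.5·9.3·11.8·0.49 + 5.06·5.4·11.8·0.07] = 2636.1 + 1829.79 = 4465.89.
Because errors are independent across components, Cov(Tᵢ,Tⱼ) = Cov(Xᵢ,Xⱼ); the off-diagonal part of the true-score variance is the same as above.
True-score variance = [2²·17.8²·0.62 + 2.5²·9.3²·0.76 + 2.3²·5.4²·0.79 + 2.2²·11.8²·0.79] + 1829.79 = 1850.85 + 1829.79 = 3680.64.
Reliability = 3680.64 / 4465.89 = 0.824.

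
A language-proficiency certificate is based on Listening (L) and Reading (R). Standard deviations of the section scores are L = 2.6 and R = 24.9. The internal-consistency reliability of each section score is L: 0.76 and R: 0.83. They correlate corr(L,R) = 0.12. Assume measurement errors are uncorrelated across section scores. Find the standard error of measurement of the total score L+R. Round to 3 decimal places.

Var(total) = 626.77 + 15.5376 = 642.308.
True-score variance = 519.746 + 15.5376 = 535.283, so reliability = 0.8334.
Error variance = 642.308 − 535.283 = 107.024; SEM = √107.024 = 10.345.

10.345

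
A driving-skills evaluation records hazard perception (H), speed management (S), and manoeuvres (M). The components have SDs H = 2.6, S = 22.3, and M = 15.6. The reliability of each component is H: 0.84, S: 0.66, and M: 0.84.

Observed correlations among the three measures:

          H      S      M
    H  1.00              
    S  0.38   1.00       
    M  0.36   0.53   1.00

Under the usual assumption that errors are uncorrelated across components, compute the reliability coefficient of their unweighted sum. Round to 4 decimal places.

Var(H+S+M) = 2.6² + 22.3² + 15.6² + 2·[2.6·22.3·0.38 + 2.6·15.6·0.36 + 22.3·15.6·0.53] = 747.41 + 442.021 = 1189.43.
With uncorrelated errors the cross-covariances are all true-score covariance, so they carry over unchanged; only the diagonal terms shrink to ρᵢσᵢ².
True-score variance = [2.6²·0.84 + 22.3²·0.66 + 15.6²·0.84] + 442.021 = 538.312 + 442.021 = 980.333.
Reliability = 980.333 / 1189.43 = 0.8242.

0.8242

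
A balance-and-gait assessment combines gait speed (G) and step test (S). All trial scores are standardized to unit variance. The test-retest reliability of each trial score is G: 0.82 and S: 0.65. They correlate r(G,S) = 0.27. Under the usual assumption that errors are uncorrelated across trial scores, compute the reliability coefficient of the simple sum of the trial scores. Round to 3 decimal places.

Var(G+S) = 2 + 2·[0.27] = 2 + 0.54 = 2.54.
Because errors are independent across components, Cov(Tᵢ,Tⱼ) = Cov(Xᵢ,Xⱼ); the off-diagonal part of the true-score variance is the same as above.
True-score variance = [0.82 + 0.65] + 0.54 = 1.47 + 0.54 = 2.01.
Reliability = 2.01 / 2.54 = 0.791.

0.791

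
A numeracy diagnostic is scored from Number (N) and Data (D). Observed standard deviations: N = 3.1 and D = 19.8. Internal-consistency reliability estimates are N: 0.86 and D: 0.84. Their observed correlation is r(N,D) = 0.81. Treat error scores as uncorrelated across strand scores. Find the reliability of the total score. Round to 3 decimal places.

Var(N+D) = 3.1² + 19.8² + 2·[3.1·19.8·0.81] = 401.65 + 99.4356 = 501.086.
Because errors are independent across components, Cov(Tᵢ,Tⱼ) = Cov(Xᵢ,Xⱼ); the off-diagonal part of the true-score variance is the same as above.
True-score variance = [3.1²·0.86 + 19.8²·0.84] + 99.4356 = 337.578 + 99.4356 = 437.014.
Reliability = 437.014 / 501.086 = 0.872.

0.872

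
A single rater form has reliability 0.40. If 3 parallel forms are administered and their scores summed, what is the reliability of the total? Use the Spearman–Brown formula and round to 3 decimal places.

0.667

ρ_k = kρ / (1 + (k−1)ρ) = 3·0.40 / (1 + 2·0.40) = 1.200 / 1.800 = 0.667.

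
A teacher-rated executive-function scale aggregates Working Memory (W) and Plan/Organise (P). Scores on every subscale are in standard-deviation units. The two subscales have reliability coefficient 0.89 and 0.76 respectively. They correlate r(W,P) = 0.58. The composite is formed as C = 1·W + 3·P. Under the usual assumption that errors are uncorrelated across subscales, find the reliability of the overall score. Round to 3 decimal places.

Var(C) = 1 + 3² + 2·[3·0.58] = 10 + 3.48 = 13.48.
With uncorrelated errors the cross-covariances are all true-score covariance, so they carry over unchanged; only the diagonal terms shrink to ρᵢσᵢ².
True-score variance = [0.89 + 3²·0.76] + 3.48 = 7.73 + 3.48 = 11.21.
Reliability = 11.21 / 13.48 = 0.832.

0.832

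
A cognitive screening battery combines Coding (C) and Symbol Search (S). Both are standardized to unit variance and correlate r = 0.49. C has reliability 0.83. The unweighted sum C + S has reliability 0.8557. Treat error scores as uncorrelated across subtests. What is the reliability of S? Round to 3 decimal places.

Var(C+S) = 2 + 2·0.49 = 2.980.
True-score variance = ρ_C + ρ_S + 2·0.49, so 0.8557 = (0.83 + ρ_S + 0.98) / 2.980.
ρ_S = 0.8557·2.980 − 0.83 − 0.98 = 0.740.

0.740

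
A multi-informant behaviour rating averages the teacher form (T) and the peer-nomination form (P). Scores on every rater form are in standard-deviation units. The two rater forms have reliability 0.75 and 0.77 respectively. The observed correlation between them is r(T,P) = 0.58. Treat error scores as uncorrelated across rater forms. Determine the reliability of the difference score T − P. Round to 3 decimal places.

0.429

Var(T−P) = 1 + 1 − 2·0.58 = 2 − 1.16 = 0.84.
With uncorrelated errors the cross-covariances are all true-score covariance, so they carry over unchanged; only the diagonal terms shrink to ρᵢσᵢ².
True-score variance = [0.75 + 0.77] − 1.16 = 1.52 − 1.16 = 0.36.
Reliability = 0.36 / 0.84 = 0.429.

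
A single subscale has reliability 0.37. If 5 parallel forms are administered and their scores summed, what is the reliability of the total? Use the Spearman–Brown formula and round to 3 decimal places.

0.746

ρ_k = kρ / (1 + (k−1)ρ) = 5·0.37 / (1 + 4·0.37) = 1.850 / 2.480 = 0.746.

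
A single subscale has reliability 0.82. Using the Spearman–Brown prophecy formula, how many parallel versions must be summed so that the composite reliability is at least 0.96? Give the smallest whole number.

k ≥ ρ*(1−ρ₁)/(ρ₁(1−ρ*)) = 0.96·0.18 / (0.82·0.04) = 5.268.
Smallest integer k = 6.

6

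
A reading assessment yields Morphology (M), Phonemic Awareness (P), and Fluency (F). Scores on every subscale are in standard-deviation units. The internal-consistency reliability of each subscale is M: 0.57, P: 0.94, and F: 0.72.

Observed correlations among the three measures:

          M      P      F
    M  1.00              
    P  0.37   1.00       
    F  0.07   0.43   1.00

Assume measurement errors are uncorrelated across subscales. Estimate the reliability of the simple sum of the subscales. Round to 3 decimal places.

0.838

Var(M+P+F) = 3 + 2·[0.37 + 0.07 + 0.43] = 3 + 1.74 = 4.74.
Under uncorrelated errors the observed covariances equal the true-score covariances, so only the own-variance terms attenuate.
True-score variance = [0.57 + 0.94 + 0.72] + 1.74 = 2.23 + 1.74 = 3.97.
Reliability = 3.97 / 4.74 = 0.838.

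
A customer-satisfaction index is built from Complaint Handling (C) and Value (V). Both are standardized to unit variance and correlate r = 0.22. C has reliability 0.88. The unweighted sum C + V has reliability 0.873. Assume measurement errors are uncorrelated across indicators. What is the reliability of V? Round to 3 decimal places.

Var(C+V) = 2 + 2·0.22 = 2.440.
True-score variance = ρ_C + ρ_V + 2·0.22, so 0.873 = (0.88 + ρ_V + 0.44) / 2.440.
ρ_V = 0.873·2.440 − 0.88 − 0.44 = 0.810.

0.810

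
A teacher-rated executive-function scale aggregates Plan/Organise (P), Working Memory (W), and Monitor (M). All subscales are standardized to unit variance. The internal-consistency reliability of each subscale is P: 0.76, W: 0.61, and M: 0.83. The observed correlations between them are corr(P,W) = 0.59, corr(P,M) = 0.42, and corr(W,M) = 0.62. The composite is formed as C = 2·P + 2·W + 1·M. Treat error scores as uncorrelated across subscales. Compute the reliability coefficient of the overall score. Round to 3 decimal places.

0.850

Var(C) = 2² + 2² + 1 + 2·[4·0.59 + 2·0.42 + 2·0.62] = 9 + 8.88 = 17.88.
With uncorrelated errors the cross-covariances are all true-score covariance, so they carry over unchanged; only the diagonal terms shrink to ρᵢσᵢ².
True-score variance = [2²·0.76 + 2²·0.61 + 0.83] + 8.88 = 6.31 + 8.88 = 15.19.
Reliability = 15.19 / 17.88 = 0.850.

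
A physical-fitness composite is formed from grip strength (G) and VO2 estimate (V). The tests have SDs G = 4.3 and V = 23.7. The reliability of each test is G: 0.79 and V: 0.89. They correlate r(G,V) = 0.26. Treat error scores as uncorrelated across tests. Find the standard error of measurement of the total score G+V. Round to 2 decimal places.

8.10

Var(total) = 580.18 + 52.9932 = 633.173.
True-score variance = 514.511 + 52.9932 = 567.504, so reliability = 0.8963.
Error variance = 633.173 − 567.504 = 65.6688; SEM = √65.6688 = 8.10.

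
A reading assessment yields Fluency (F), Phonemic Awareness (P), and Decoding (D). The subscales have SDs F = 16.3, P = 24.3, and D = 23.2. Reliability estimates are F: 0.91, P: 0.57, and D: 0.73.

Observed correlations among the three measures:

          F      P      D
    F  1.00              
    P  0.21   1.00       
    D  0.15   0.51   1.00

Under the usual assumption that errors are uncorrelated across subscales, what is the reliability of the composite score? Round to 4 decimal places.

0.8119

Var(F+P+D) = 16.3² + 24.3² + 23.2² + 2·[16.3·24.3·0.21 + 16.3·23.2·0.15 + 24.3·23.2·0.51] = 1394.42 + 854.841 = 2249.26.
Because errors are independent across components, Cov(Tᵢ,Tⱼ) = Cov(Xᵢ,Xⱼ); the off-diagonal part of the true-score variance is the same as above.
True-score variance = [16.3²·0.91 + 24.3²·0.57 + 23.2²·0.73] + 854.841 = 971.272 + 854.841 = 1826.11.
Reliability = 1826.11 / 2249.26 = 0.8119.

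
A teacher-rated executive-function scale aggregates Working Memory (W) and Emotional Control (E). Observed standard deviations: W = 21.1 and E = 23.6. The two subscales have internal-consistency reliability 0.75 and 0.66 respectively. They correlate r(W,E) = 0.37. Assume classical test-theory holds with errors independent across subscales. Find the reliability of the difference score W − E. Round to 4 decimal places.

0.5255

Var(W−E) = 21.1² + 23.6² − 2·21.1·23.6·0.37 = 1002.17 − 368.49 = 633.68.
With uncorrelated errors the cross-covariances are all true-score covariance, so they carry over unchanged; only the diagonal terms shrink to ρᵢσᵢ².
True-score variance = [21.1²·0.75 + 23.6²·0.66] − 368.49 = 701.501 − 368.49 = 333.011.
Reliability = 333.011 / 633.68 = 0.5255.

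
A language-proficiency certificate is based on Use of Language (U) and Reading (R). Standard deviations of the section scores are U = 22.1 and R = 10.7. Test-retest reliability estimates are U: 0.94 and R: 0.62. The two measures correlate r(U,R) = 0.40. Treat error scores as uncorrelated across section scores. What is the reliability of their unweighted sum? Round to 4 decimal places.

0.9081

Var(U+R) = 22.1² + 10.7² + 2·[22.1·10.7·0.40] = 602.9 + 189.176 = 792.076.
With uncorrelated errors the cross-covariances are all true-score covariance, so they carry over unchanged; only the diagonal terms shrink to ρᵢσᵢ².
True-score variance = [22.1²·0.94 + 10.7²·0.62] + 189.176 = 530.089 + 189.176 = 719.265.
Reliability = 719.265 / 792.076 = 0.9081.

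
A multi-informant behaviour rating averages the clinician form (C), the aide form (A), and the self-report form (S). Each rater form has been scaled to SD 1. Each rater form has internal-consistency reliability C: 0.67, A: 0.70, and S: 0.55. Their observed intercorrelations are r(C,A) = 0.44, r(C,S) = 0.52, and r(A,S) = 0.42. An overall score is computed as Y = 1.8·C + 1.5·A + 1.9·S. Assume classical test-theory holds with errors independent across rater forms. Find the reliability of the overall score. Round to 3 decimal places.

0.807

Var(Y) = 1.8² + 1.5² + 1.9² + 2·[2.7·0.44 + 3.42·0.52 + 2.85·0.42] = 9.1 + 8.3268 = 17.4268.
Under uncorrelated errors the observed covariances equal the true-score covariances, so only the own-variance terms attenuate.
True-score variance = [1.8²·0.67 + 1.5²·0.70 + 1.9²·0.55] + 8.3268 = 5.7313 + 8.3268 = 14.0581.
Reliability = 14.0581 / 17.4268 = 0.807.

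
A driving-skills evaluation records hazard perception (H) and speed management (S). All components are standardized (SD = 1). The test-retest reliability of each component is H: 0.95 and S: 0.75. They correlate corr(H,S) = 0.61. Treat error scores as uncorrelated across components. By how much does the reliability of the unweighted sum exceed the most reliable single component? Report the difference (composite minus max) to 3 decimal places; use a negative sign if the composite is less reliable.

Var(sum) = 2 + 1.22 = 3.22; true-score variance = 1.7 + 1.22 = 2.92; composite reliability = 0.9068.
Max component reliability = 0.9500.
Difference = 0.9068 − 0.9500 = -0.043.

-0.043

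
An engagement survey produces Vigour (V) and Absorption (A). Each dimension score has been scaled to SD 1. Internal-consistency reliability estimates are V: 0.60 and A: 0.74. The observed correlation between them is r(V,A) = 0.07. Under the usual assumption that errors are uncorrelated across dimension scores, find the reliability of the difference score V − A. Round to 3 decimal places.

Var(V−A) = 1 + 1 − 2·0.07 = 2 − 0.14 = 1.86.
Because errors are independent across components, Cov(Tᵢ,Tⱼ) = Cov(Xᵢ,Xⱼ); the off-diagonal part of the true-score variance is the same as above.
True-score variance = [0.60 + 0.74] − 0.14 = 1.34 − 0.14 = 1.2.
Reliability = 1.2 / 1.86 = 0.645.

0.645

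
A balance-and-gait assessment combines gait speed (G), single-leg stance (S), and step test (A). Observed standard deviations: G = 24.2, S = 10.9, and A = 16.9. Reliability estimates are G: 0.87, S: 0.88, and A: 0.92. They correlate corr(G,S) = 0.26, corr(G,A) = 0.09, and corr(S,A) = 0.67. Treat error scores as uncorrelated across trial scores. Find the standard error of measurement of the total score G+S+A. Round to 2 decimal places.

10.64

Var(total) = 990.06 + 457.623 = 1447.68.
True-score variance = 876.821 + 457.623 = 1334.44, so reliability = 0.9218.
Error variance = 1447.68 − 1334.44 = 113.239; SEM = √113.239 = 10.64.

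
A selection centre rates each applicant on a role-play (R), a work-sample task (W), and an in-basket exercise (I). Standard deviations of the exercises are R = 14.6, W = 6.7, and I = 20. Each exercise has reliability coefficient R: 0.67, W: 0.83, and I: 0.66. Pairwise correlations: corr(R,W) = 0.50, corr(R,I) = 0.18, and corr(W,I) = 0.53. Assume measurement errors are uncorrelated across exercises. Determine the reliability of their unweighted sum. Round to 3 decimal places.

Var(R+W+I) = 14.6² + 6.7² + 20² + 2·[14.6·6.7·0.50 + 14.6·20·0.18 + 6.7·20·0.53] = 658.05 + 344.98 = 1003.03.
Under uncorrelated errors the observed covariances equal the true-score covariances, so only the own-variance terms attenuate.
True-score variance = [14.6²·0.67 + 6.7²·0.83 + 20²·0.66] + 344.98 = 444.076 + 344.98 = 789.056.
Reliability = 789.056 / 1003.03 = 0.787.

0.787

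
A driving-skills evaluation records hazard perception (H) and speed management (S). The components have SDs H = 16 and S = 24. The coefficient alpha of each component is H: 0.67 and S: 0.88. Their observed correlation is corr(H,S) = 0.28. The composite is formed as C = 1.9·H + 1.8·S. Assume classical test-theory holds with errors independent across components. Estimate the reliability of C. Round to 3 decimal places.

0.850

Var(C) = 1.9²·16² + 1.8²·24² + 2·[3.42·16·24·0.28] = 2790.4 + 735.437 = 3525.84.
Under uncorrelated errors the observed covariances equal the true-score covariances, so only the own-variance terms attenuate.
True-score variance = [1.9²·16²·0.67 + 1.8²·24²·0.88] + 735.437 = 2261.48 + 735.437 = 2996.92.
Reliability = 2996.92 / 3525.84 = 0.850.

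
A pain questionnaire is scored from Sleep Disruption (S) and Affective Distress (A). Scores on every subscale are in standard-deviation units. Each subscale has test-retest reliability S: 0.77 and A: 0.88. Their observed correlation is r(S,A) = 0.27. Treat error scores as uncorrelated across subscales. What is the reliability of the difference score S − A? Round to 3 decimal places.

0.760

Var(S−A) = 1 + 1 − 2·0.27 = 2 − 0.54 = 1.46.
Under uncorrelated errors the observed covariances equal the true-score covariances, so only the own-variance terms attenuate.
True-score variance = [0.77 + 0.88] − 0.54 = 1.65 − 0.54 = 1.11.
Reliability = 1.11 / 1.46 = 0.760.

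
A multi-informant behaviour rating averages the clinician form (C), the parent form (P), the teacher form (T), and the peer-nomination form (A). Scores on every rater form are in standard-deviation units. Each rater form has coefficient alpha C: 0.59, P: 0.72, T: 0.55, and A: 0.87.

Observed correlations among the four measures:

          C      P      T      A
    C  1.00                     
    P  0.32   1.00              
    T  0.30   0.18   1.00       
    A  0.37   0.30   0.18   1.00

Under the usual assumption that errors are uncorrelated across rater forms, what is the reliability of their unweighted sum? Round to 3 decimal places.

0.826

Var(C+P+T+A) = 4 + 2·[0.32 + 0.30 + 0.37 + 0.18 + 0.30 + 0.18] = 4 + 3.3 = 7.3.
Under uncorrelated errors the observed covariances equal the true-score covariances, so only the own-variance terms attenuate.
True-score variance = [0.59 + 0.72 + 0.55 + 0.87] + 3.3 = 2.73 + 3.3 = 6.03.
Reliability = 6.03 / 7.3 = 0.826.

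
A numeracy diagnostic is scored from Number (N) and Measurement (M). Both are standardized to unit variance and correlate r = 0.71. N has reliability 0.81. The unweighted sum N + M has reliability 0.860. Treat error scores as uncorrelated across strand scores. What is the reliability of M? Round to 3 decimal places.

Var(N+M) = 2 + 2·0.71 = 3.420.
True-score variance = ρ_N + ρ_M + 2·0.71, so 0.860 = (0.81 + ρ_M + 1.42) / 3.420.
ρ_M = 0.860·3.420 − 0.81 − 1.42 = 0.711.

0.711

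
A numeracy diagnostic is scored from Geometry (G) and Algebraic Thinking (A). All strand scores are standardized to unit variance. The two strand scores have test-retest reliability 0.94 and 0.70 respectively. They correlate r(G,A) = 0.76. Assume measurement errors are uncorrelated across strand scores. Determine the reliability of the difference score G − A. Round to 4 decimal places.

0.2500

Var(G−A) = 1 + 1 − 2·0.76 = 2 − 1.52 = 0.48.
With uncorrelated errors the cross-covariances are all true-score covariance, so they carry over unchanged; only the diagonal terms shrink to ρᵢσᵢ².
True-score variance = [0.94 + 0.70] − 1.52 = 1.64 − 1.52 = 0.12.
Reliability = 0.12 / 0.48 = 0.2500.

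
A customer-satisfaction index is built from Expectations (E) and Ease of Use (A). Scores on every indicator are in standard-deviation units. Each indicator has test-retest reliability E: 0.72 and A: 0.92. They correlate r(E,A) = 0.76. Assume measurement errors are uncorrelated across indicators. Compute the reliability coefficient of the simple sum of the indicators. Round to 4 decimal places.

0.8977

Var(E+A) = 2 + 2·[0.76] = 2 + 1.52 = 3.52.
With uncorrelated errors the cross-covariances are all true-score covariance, so they carry over unchanged; only the diagonal terms shrink to ρᵢσᵢ².
True-score variance = [0.72 + 0.92] + 1.52 = 1.64 + 1.52 = 3.16.
Reliability = 3.16 / 3.52 = 0.8977.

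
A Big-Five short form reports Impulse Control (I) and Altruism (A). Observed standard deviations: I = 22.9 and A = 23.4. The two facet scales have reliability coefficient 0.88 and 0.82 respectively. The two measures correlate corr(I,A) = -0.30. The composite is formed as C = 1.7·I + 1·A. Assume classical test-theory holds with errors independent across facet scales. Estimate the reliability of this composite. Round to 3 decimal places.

0.815

Var(C) = 1.7²·22.9² + 23.4² + 2·[1.7·22.9·23.4·(-0.30)] = 2063.1 − 546.577 = 1516.53.
Because errors are independent across components, Cov(Tᵢ,Tⱼ) = Cov(Xᵢ,Xⱼ); the off-diagonal part of the true-score variance is the same as above.
True-score variance = [1.7²·22.9²·0.88 + 23.4²·0.82] − 546.577 = 1782.68 − 546.577 = 1236.1.
Reliability = 1236.1 / 1516.53 = 0.815.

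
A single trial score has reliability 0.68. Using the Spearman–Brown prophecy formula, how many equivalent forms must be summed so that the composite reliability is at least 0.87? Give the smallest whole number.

k ≥ ρ*(1−ρ₁)/(ρ₁(1−ρ*)) = 0.87·0.32 / (0.68·0.13) = 3.149.
Smallest integer k = 4.

4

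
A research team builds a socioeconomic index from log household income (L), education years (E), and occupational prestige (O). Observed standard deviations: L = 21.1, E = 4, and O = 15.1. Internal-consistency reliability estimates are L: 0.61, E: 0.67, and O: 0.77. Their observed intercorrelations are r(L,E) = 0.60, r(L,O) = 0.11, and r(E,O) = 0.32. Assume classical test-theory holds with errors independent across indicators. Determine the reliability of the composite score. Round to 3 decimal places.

Var(L+E+O) = 21.1² + 4² + 15.1² + 2·[21.1·4·0.60 + 21.1·15.1·0.11 + 4·15.1·0.32] = 689.22 + 210.03 = 899.25.
Under uncorrelated errors the observed covariances equal the true-score covariances, so only the own-variance terms attenuate.
True-score variance = [21.1²·0.61 + 4²·0.67 + 15.1²·0.77] + 210.03 = 457.866 + 210.03 = 667.896.
Reliability = 667.896 / 899.25 = 0.743.

0.743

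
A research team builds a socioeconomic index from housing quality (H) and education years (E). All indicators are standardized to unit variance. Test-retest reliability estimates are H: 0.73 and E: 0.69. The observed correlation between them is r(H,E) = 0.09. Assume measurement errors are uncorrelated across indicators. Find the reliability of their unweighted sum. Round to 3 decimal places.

Var(H+E) = 2 + 2·[0.09] = 2 + 0.18 = 2.18.
Because errors are independent across components, Cov(Tᵢ,Tⱼ) = Cov(Xᵢ,Xⱼ); the off-diagonal part of the true-score variance is the same as above.
True-score variance = [0.73 + 0.69] + 0.18 = 1.42 + 0.18 = 1.6.
Reliability = 1.6 / 2.18 = 0.734.

0.734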